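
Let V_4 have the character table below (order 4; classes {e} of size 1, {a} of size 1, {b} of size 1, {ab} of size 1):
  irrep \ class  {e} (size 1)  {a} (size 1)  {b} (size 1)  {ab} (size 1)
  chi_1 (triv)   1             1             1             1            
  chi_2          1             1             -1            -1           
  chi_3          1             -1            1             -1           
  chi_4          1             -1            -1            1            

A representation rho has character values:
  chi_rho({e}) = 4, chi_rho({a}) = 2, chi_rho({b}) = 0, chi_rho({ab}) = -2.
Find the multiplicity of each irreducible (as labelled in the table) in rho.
Multiplicities: chi_1: 1, chi_2: 2, chi_3: 1, chi_4: 0.

Why: Use <chi_rho, chi> = (1/|G|) sum_C |C| * chi_rho(C) * conj(chi(C)) with |G| = 4 for each irreducible chi in the table:
  <chi_rho, chi_1> = (1/4)[1*(4)*conj(1) + 1*(2)*conj(1) + 1*(0)*conj(1) + 1*(-2)*conj(1)]
      = (1/4)[(4) + (2) + (0) + (-2)] = 4/4 = 1
  <chi_rho, chi_2> = (1/4)[1*(4)*conj(1) + 1*(2)*conj(1) + 1*(0)*conj(-1) + 1*(-2)*conj(-1)]
      = (1/4)[(4) + (2) + (0) + (2)] = 8/4 = 2
  <chi_rho, chi_3> = (1/4)[1*(4)*conj(1) + 1*(2)*conj(-1) + 1*(0)*conj(1) + 1*(-2)*conj(-1)]
      = (1/4)[(4) + (-2) + (0) + (2)] = 4/4 = 1
  <chi_rho, chi_4> = (1/4)[1*(4)*conj(1) + 1*(2)*conj(-1) + 1*(0)*conj(-1) + 1*(-2)*conj(1)]
      = (1/4)[(4) + (-2) + (0) + (-2)] = 0/4 = 0
Dimension check: dim(rho) = sum (mult * dim) = 1*1 + 2*1 + 1*1 + 0*1 = 4 = chi_rho(e) = 4.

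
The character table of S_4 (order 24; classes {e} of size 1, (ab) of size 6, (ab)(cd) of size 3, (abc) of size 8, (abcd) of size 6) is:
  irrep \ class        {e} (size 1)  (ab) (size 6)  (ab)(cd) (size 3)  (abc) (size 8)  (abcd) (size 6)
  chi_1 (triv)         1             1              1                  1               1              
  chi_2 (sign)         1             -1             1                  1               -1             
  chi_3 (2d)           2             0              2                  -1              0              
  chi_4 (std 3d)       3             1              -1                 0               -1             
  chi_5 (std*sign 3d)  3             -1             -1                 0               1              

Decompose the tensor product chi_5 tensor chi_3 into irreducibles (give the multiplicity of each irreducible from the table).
chi_5 tensor chi_3 = chi_4 + chi_5 (all other irreducibles have multiplicity 0).

Reasoning: The character of a tensor product is the pointwise product (chi_5 * chi_3)(C) = chi_5(C) * chi_3(C):
  {e}: (3)*(2), (ab): (-1)*(0), (ab)(cd): (-1)*(2), (abc): (0)*(-1), (abcd): (1)*(0)
so (chi_5 * chi_3) takes values
  {e} -> 6, (ab) -> 0, (ab)(cd) -> -2, (abc) -> 0, (abcd) -> 0.
Now take the inner product of this character with each irreducible chi from the table, <chi_5*chi_3, chi> = (1/24) sum_C |C| (chi_5*chi_3)(C) conj(chi(C)):
  <chi_5*chi_3, chi_1> = (1/24)[1*(6)*conj(1) + 6*(0)*conj(1) + 3*(-2)*conj(1) + 8*(0)*conj(1) + 6*(0)*conj(1)]
      = (1/24)[(6) + (0) + (-6) + (0) + (0)] = 0/24 = 0
  <chi_5*chi_3, chi_2> = (1/24)[1*(6)*conj(1) + 6*(0)*conj(-1) + 3*(-2)*conj(1) + 8*(0)*conj(1) + 6*(0)*conj(-1)]
      = (1/24)[(6) + (0) + (-6) + (0) + (0)] = 0/24 = 0
  <chi_5*chi_3, chi_3> = (1/24)[1*(6)*conj(2) + 6*(0)*conj(0) + 3*(-2)*conj(2) + 8*(0)*conj(-1) + 6*(0)*conj(0)]
      = (1/24)[(12) + (0) + (-12) + (0) + (0)] = 0/24 = 0
  <chi_5*chi_3, chi_4> = (1/24)[1*(6)*conj(3) + 6*(0)*conj(1) + 3*(-2)*conj(-1) + 8*(0)*conj(0) + 6*(0)*conj(-1)]
      = (1/24)[(18) + (0) + (6) + (0) + (0)] = 24/24 = 1
  <chi_5*chi_3, chi_5> = (1/24)[1*(6)*conj(3) + 6*(0)*conj(-1) + 3*(-2)*conj(-1) + 8*(0)*conj(0) + 6*(0)*conj(1)]
      = (1/24)[(18) + (0) + (6) + (0) + (0)] = 24/24 = 1
Hence the multiplicities are chi_4: 1, chi_5: 1. Dimension check: dim(chi_5)*dim(chi_3) = 3*2 = 6 and sum (mult * dim) = 1*3 + 1*3 = 6.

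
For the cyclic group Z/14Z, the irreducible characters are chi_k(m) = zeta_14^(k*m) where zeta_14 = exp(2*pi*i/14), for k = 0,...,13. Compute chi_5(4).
chi_5(4) = zeta_14^20 = exp(6*I*pi/7)

Justification: chi_5(4) = zeta_14^(5*4) = zeta_14^20. Since zeta_14^14 = 1, this equals zeta_14^6 = exp(2*pi*i*6/14) = exp(6*I*pi/7).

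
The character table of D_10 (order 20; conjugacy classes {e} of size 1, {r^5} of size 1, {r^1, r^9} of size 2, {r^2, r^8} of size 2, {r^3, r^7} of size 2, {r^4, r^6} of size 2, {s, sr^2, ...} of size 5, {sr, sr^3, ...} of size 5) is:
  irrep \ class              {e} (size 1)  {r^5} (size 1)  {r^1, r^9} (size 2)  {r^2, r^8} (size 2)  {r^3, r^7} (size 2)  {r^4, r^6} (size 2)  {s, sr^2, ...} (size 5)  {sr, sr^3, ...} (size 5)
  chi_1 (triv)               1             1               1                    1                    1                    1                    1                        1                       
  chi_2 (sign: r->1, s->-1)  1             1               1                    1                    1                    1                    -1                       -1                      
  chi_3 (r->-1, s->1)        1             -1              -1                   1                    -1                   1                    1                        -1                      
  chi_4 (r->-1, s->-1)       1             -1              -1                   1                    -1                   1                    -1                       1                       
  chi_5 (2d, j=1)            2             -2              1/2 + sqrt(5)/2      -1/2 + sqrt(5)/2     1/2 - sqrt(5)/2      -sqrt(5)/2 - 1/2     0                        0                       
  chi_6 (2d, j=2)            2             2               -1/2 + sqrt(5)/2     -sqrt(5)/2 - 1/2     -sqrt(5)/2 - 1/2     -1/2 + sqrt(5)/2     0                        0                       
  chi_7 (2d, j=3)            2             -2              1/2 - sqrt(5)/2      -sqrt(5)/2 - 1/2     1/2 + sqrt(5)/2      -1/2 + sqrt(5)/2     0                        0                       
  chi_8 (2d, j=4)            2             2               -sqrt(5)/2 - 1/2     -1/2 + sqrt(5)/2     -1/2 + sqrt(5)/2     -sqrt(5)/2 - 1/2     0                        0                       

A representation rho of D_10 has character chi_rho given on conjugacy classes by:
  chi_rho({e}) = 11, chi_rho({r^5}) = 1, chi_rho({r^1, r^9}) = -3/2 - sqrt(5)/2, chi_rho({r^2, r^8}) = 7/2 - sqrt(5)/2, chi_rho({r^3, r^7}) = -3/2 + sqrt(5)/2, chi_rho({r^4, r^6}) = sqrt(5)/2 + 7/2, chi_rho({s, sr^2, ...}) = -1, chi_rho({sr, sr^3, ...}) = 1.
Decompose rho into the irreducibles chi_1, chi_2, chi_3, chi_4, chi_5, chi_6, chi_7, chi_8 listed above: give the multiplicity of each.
Multiplicities: chi_1: 1, chi_2: 1, chi_3: 1, chi_4: 2, chi_5: 0, chi_6: 1, chi_7: 1, chi_8: 1.

Working: Use <chi_rho, chi> = (1/|G|) sum_C |C| * chi_rho(C) * conj(chi(C)) with |G| = 20 for each irreducible chi in the table:
  <chi_rho, chi_1> = (1/20)[1*(11)*conj(1) + 1*(1)*conj(1) + 2*(-3/2 - sqrt(5)/2)*conj(1) + 2*(7/2 - sqrt(5)/2)*conj(1) + 2*(-3/2 + sqrt(5)/2)*conj(1) + 2*(sqrt(5)/2 + 7/2)*conj(1) + 5*(-1)*conj(1) + 5*(1)*conj(1)]
      = (1/20)[(11) + (1) + (-3 - sqrt(5)) + (7 - sqrt(5)) + (-3 + sqrt(5)) + (sqrt(5) + 7) + (-5) + (5)] = 20/20 = 1
  <chi_rho, chi_2> = (1/20)[1*(11)*conj(1) + 1*(1)*conj(1) + 2*(-3/2 - sqrt(5)/2)*conj(1) + 2*(7/2 - sqrt(5)/2)*conj(1) + 2*(-3/2 + sqrt(5)/2)*conj(1) + 2*(sqrt(5)/2 + 7/2)*conj(1) + 5*(-1)*conj(-1) + 5*(1)*conj(-1)]
      = (1/20)[(11) + (1) + (-3 - sqrt(5)) + (7 - sqrt(5)) + (-3 + sqrt(5)) + (sqrt(5) + 7) + (5) + (-5)] = 20/20 = 1
  <chi_rho, chi_3> = (1/20)[1*(11)*conj(1) + 1*(1)*conj(-1) + 2*(-3/2 - sqrt(5)/2)*conj(-1) + 2*(7/2 - sqrt(5)/2)*conj(1) + 2*(-3/2 + sqrt(5)/2)*conj(-1) + 2*(sqrt(5)/2 + 7/2)*conj(1) + 5*(-1)*conj(1) + 5*(1)*conj(-1)]
      = (1/20)[(11) + (-1) + (sqrt(5) + 3) + (7 - sqrt(5)) + (3 - sqrt(5)) + (sqrt(5) + 7) + (-5) + (-5)] = 20/20 = 1
  <chi_rho, chi_4> = (1/20)[1*(11)*conj(1) + 1*(1)*conj(-1) + 2*(-3/2 - sqrt(5)/2)*conj(-1) + 2*(7/2 - sqrt(5)/2)*conj(1) + 2*(-3/2 + sqrt(5)/2)*conj(-1) + 2*(sqrt(5)/2 + 7/2)*conj(1) + 5*(-1)*conj(-1) + 5*(1)*conj(1)]
      = (1/20)[(11) + (-1) + (sqrt(5) + 3) + (7 - sqrt(5)) + (3 - sqrt(5)) + (sqrt(5) + 7) + (5) + (5)] = 40/20 = 2
  <chi_rho, chi_5> = (1/20)[1*(11)*conj(2) + 1*(1)*conj(-2) + 2*(-3/2 - sqrt(5)/2)*conj(1/2 + sqrt(5)/2) + 2*(7/2 - sqrt(5)/2)*conj(-1/2 + sqrt(5)/2) + 2*(-3/2 + sqrt(5)/2)*conj(1/2 - sqrt(5)/2) + 2*(sqrt(5)/2 + 7/2)*conj(-sqrt(5)/2 - 1/2) + 5*(-1)*conj(0) + 5*(1)*conj(0)]
      = (1/20)[(22) + (-2) + (-2*sqrt(5) - 4) + (-6 + 4*sqrt(5)) + (-4 + 2*sqrt(5)) + (-4*sqrt(5) - 6) + (0) + (0)] = 0/20 = 0
  <chi_rho, chi_6> = (1/20)[1*(11)*conj(2) + 1*(1)*conj(2) + 2*(-3/2 - sqrt(5)/2)*conj(-1/2 + sqrt(5)/2) + 2*(7/2 - sqrt(5)/2)*conj(-sqrt(5)/2 - 1/2) + 2*(-3/2 + sqrt(5)/2)*conj(-sqrt(5)/2 - 1/2) + 2*(sqrt(5)/2 + 7/2)*conj(-1/2 + sqrt(5)/2) + 5*(-1)*conj(0) + 5*(1)*conj(0)]
      = (1/20)[(22) + (2) + (-sqrt(5) - 1) + (-3*sqrt(5) - 1) + (-1 + sqrt(5)) + (-1 + 3*sqrt(5)) + (0) + (0)] = 20/20 = 1
  <chi_rho, chi_7> = (1/20)[1*(11)*conj(2) + 1*(1)*conj(-2) + 2*(-3/2 - sqrt(5)/2)*conj(1/2 - sqrt(5)/2) + 2*(7/2 - sqrt(5)/2)*conj(-sqrt(5)/2 - 1/2) + 2*(-3/2 + sqrt(5)/2)*conj(1/2 + sqrt(5)/2) + 2*(sqrt(5)/2 + 7/2)*conj(-1/2 + sqrt(5)/2) + 5*(-1)*conj(0) + 5*(1)*conj(0)]
      = (1/20)[(22) + (-2) + (1 + sqrt(5)) + (-3*sqrt(5) - 1) + (1 - sqrt(5)) + (-1 + 3*sqrt(5)) + (0) + (0)] = 20/20 = 1
  <chi_rho, chi_8> = (1/20)[1*(11)*conj(2) + 1*(1)*conj(2) + 2*(-3/2 - sqrt(5)/2)*conj(-sqrt(5)/2 - 1/2) + 2*(7/2 - sqrt(5)/2)*conj(-1/2 + sqrt(5)/2) + 2*(-3/2 + sqrt(5)/2)*conj(-1/2 + sqrt(5)/2) + 2*(sqrt(5)/2 + 7/2)*conj(-sqrt(5)/2 - 1/2) + 5*(-1)*conj(0) + 5*(1)*conj(0)]
      = (1/20)[(22) + (2) + (4 + 2*sqrt(5)) + (-6 + 4*sqrt(5)) + (4 - 2*sqrt(5)) + (-4*sqrt(5) - 6) + (0) + (0)] = 20/20 = 1
Dimension check: dim(rho) = sum (mult * dim) = 1*1 + 1*1 + 1*1 + 2*1 + 0*2 + 1*2 + 1*2 + 1*2 = 11 = chi_rho(e) = 11.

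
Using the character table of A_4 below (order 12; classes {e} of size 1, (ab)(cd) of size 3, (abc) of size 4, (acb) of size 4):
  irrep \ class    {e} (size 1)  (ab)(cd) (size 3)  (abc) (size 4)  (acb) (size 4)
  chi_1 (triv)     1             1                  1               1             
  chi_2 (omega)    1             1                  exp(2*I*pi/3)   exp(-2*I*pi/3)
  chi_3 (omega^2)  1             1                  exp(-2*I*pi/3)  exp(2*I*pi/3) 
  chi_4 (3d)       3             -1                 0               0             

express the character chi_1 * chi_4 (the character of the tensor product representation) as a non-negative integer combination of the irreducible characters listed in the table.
chi_1 tensor chi_4 = chi_4 (all other irreducibles have multiplicity 0).

The character of a tensor product is the pointwise product (chi_1 * chi_4)(C) = chi_1(C) * chi_4(C):
  {e}: (1)*(3), (ab)(cd): (1)*(-1), (abc): (1)*(0), (acb): (1)*(0)
so (chi_1 * chi_4) takes values
  {e} -> 3, (ab)(cd) -> -1, (abc) -> 0, (acb) -> 0.
Now take the inner product of this character with each irreducible chi from the table, <chi_1*chi_4, chi> = (1/12) sum_C |C| (chi_1*chi_4)(C) conj(chi(C)):
  <chi_1*chi_4, chi_1> = (1/12)[1*(3)*conj(1) + 3*(-1)*conj(1) + 4*(0)*conj(1) + 4*(0)*conj(1)]
      = (1/12)[(3) + (-3) + (0) + (0)] = 0/12 = 0
  <chi_1*chi_4, chi_2> = (1/12)[1*(3)*conj(1) + 3*(-1)*conj(1) + 4*(0)*conj(exp(2*I*pi/3)) + 4*(0)*conj(exp(-2*I*pi/3))]
      = (1/12)[(3) + (-3) + (0) + (0)] = 0/12 = 0
  <chi_1*chi_4, chi_3> = (1/12)[1*(3)*conj(1) + 3*(-1)*conj(1) + 4*(0)*conj(exp(-2*I*pi/3)) + 4*(0)*conj(exp(2*I*pi/3))]
      = (1/12)[(3) + (-3) + (0) + (0)] = 0/12 = 0
  <chi_1*chi_4, chi_4> = (1/12)[1*(3)*conj(3) + 3*(-1)*conj(-1) + 4*(0)*conj(0) + 4*(0)*conj(0)]
      = (1/12)[(9) + (3) + (0) + (0)] = 12/12 = 1
(Exp terms are combined using exp(i*s)*conj(exp(i*t)) = exp(i*(s-t)), and sums of them are collapsed using the identity that for every m > 1 the m distinct m-th roots of unity sum to 0, e.g. 1 + exp(2*I*pi/3) + exp(-2*I*pi/3) = 0.)
Hence the multiplicities are chi_4: 1. Dimension check: dim(chi_1)*dim(chi_4) = 1*3 = 3 and sum (mult * dim) = 1*3 = 3.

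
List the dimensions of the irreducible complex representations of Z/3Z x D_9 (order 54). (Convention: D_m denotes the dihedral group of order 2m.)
Dimensions: 1, 1, 1, 1, 1, 1, 2, 2, 2, 2, 2, 2, 2, 2, 2, 2, 2, 2

There are 18 irreducibles (= number of conjugacy classes). Their dimensions d_i satisfy sum d_i^2 = |G| = 54: 1 + 1 + 1 + 1 + 1 + 1 + 4 + 4 + 4 + 4 + 4 + 4 + 4 + 4 + 4 + 4 + 4 + 4 = 54. (For the product with Z/3Z: each of the 3 1-dim characters of Z/3Z tensors with each irrep of D_9, giving 3 copies of each D_9-dimension.)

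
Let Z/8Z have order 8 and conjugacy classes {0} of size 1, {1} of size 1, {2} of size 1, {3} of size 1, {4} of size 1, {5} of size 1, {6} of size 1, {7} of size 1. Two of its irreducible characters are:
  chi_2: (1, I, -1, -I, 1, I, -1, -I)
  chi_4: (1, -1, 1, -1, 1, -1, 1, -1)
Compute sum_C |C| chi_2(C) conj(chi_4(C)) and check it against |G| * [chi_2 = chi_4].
Sum = 0; so <chi_2, chi_4> = 0 (distinct irreducibles are orthogonal).

Derivation: Compute term by term over conjugacy classes (|C| * chi_2(C) * conj(chi_4(C))):
  1*(1)*conj(1) + 1*(I)*conj(-1) + 1*(-1)*conj(1) + 1*(-I)*conj(-1) + 1*(1)*conj(1) + 1*(I)*conj(-1) + 1*(-1)*conj(1) + 1*(-I)*conj(-1)
  = (1) + (-I) + (-1) + (I) + (1) + (-I) + (-1) + (I)
  = 0.
(Exp terms are combined using exp(i*s)*conj(exp(i*t)) = exp(i*(s-t)), and sums of them are collapsed using the identity that for every m > 1 the m distinct m-th roots of unity sum to 0, e.g. 1 + exp(2*I*pi/3) + exp(-2*I*pi/3) = 0.)
Dividing by |G| = 8 gives 0/8 = 0, matching the row-orthogonality relation <chi_2, chi_4> = [chi_2 = chi_4].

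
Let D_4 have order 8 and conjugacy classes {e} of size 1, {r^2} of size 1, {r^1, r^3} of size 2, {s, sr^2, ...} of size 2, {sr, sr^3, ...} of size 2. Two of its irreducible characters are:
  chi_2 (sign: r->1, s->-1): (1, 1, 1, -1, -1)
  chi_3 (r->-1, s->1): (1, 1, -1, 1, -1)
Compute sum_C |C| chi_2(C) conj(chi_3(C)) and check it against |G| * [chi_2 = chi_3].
Sum = 0; so <chi_2, chi_3> = 0 (distinct irreducibles are orthogonal).

Reasoning: Compute term by term over conjugacy classes (|C| * chi_2(C) * conj(chi_3(C))):
  1*(1)*conj(1) + 1*(1)*conj(1) + 2*(1)*conj(-1) + 2*(-1)*conj(1) + 2*(-1)*conj(-1)
  = (1) + (1) + (-2) + (-2) + (2)
  = 0.
Dividing by |G| = 8 gives 0/8 = 0, matching the row-orthogonality relation <chi_2, chi_3> = [chi_2 = chi_3].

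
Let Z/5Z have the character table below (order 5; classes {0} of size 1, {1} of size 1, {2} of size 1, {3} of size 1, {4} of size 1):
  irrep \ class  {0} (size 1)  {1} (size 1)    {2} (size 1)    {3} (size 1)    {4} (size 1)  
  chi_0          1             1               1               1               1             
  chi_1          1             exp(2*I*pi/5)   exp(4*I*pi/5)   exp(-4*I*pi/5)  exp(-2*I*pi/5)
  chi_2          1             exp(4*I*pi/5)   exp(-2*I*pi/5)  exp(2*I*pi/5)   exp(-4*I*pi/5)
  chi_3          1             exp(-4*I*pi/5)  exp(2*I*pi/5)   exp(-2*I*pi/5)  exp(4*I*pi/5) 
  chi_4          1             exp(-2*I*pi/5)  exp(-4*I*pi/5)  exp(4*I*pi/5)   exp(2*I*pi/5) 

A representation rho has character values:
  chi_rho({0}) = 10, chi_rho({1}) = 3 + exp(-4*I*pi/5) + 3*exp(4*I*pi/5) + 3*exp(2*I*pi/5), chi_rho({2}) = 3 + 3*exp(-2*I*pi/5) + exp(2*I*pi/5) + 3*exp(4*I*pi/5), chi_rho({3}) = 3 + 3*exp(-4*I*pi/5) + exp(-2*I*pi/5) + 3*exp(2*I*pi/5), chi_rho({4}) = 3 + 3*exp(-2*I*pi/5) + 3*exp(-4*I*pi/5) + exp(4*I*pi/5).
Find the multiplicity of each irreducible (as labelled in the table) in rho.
Multiplicities: chi_0: 3, chi_1: 3, chi_2: 3, chi_3: 1, chi_4: 0.

Use <chi_rho, chi> = (1/|G|) sum_C |C| * chi_rho(C) * conj(chi(C)) with |G| = 5 for each irreducible chi in the table:
  <chi_rho, chi_0> = (1/5)[1*(10)*conj(1) + 1*(3 + exp(-4*I*pi/5) + 3*exp(4*I*pi/5) + 3*exp(2*I*pi/5))*conj(1) + 1*(3 + 3*exp(-2*I*pi/5) + exp(2*I*pi/5) + 3*exp(4*I*pi/5))*conj(1) + 1*(3 + 3*exp(-4*I*pi/5) + exp(-2*I*pi/5) + 3*exp(2*I*pi/5))*conj(1) + 1*(3 + 3*exp(-2*I*pi/5) + 3*exp(-4*I*pi/5) + exp(4*I*pi/5))*conj(1)]
      = (1/5)[(10) + (3 + exp(-4*I*pi/5) + 3*exp(4*I*pi/5) + 3*exp(2*I*pi/5)) + (3 + 3*exp(-2*I*pi/5) + exp(2*I*pi/5) + 3*exp(4*I*pi/5)) + (3 + 3*exp(-4*I*pi/5) + exp(-2*I*pi/5) + 3*exp(2*I*pi/5)) + (3 + 3*exp(-2*I*pi/5) + 3*exp(-4*I*pi/5) + exp(4*I*pi/5))] = 15/5 = 3
  <chi_rho, chi_1> = (1/5)[1*(10)*conj(1) + 1*(3 + exp(-4*I*pi/5) + 3*exp(4*I*pi/5) + 3*exp(2*I*pi/5))*conj(exp(2*I*pi/5)) + 1*(3 + 3*exp(-2*I*pi/5) + exp(2*I*pi/5) + 3*exp(4*I*pi/5))*conj(exp(4*I*pi/5)) + 1*(3 + 3*exp(-4*I*pi/5) + exp(-2*I*pi/5) + 3*exp(2*I*pi/5))*conj(exp(-4*I*pi/5)) + 1*(3 + 3*exp(-2*I*pi/5) + 3*exp(-4*I*pi/5) + exp(4*I*pi/5))*conj(exp(-2*I*pi/5))]
      = (1/5)[(10) + (3 + 3*exp(-2*I*pi/5) + exp(4*I*pi/5) + 3*exp(2*I*pi/5)) + (3 + 3*exp(-4*I*pi/5) + exp(-2*I*pi/5) + 3*exp(4*I*pi/5)) + (3 + 3*exp(-4*I*pi/5) + exp(2*I*pi/5) + 3*exp(4*I*pi/5)) + (3 + 3*exp(-2*I*pi/5) + exp(-4*I*pi/5) + 3*exp(2*I*pi/5))] = 15/5 = 3
  <chi_rho, chi_2> = (1/5)[1*(10)*conj(1) + 1*(3 + exp(-4*I*pi/5) + 3*exp(4*I*pi/5) + 3*exp(2*I*pi/5))*conj(exp(4*I*pi/5)) + 1*(3 + 3*exp(-2*I*pi/5) + exp(2*I*pi/5) + 3*exp(4*I*pi/5))*conj(exp(-2*I*pi/5)) + 1*(3 + 3*exp(-4*I*pi/5) + exp(-2*I*pi/5) + 3*exp(2*I*pi/5))*conj(exp(2*I*pi/5)) + 1*(3 + 3*exp(-2*I*pi/5) + 3*exp(-4*I*pi/5) + exp(4*I*pi/5))*conj(exp(-4*I*pi/5))]
      = (1/5)[(10) + (3 + 3*exp(-2*I*pi/5) + 3*exp(-4*I*pi/5) + exp(2*I*pi/5)) + (3 + 3*exp(-4*I*pi/5) + exp(4*I*pi/5) + 3*exp(2*I*pi/5)) + (3 + 3*exp(-2*I*pi/5) + exp(-4*I*pi/5) + 3*exp(4*I*pi/5)) + (3 + exp(-2*I*pi/5) + 3*exp(4*I*pi/5) + 3*exp(2*I*pi/5))] = 15/5 = 3
  <chi_rho, chi_3> = (1/5)[1*(10)*conj(1) + 1*(3 + exp(-4*I*pi/5) + 3*exp(4*I*pi/5) + 3*exp(2*I*pi/5))*conj(exp(-4*I*pi/5)) + 1*(3 + 3*exp(-2*I*pi/5) + exp(2*I*pi/5) + 3*exp(4*I*pi/5))*conj(exp(2*I*pi/5)) + 1*(3 + 3*exp(-4*I*pi/5) + exp(-2*I*pi/5) + 3*exp(2*I*pi/5))*conj(exp(-2*I*pi/5)) + 1*(3 + 3*exp(-2*I*pi/5) + 3*exp(-4*I*pi/5) + exp(4*I*pi/5))*conj(exp(4*I*pi/5))]
      = (1/5)[(10) + (1 + 3*exp(-2*I*pi/5) + 3*exp(-4*I*pi/5) + 3*exp(4*I*pi/5)) + (1 + 3*exp(-2*I*pi/5) + 3*exp(-4*I*pi/5) + 3*exp(2*I*pi/5)) + (1 + 3*exp(-2*I*pi/5) + 3*exp(4*I*pi/5) + 3*exp(2*I*pi/5)) + (1 + 3*exp(-4*I*pi/5) + 3*exp(4*I*pi/5) + 3*exp(2*I*pi/5))] = 5/5 = 1
  <chi_rho, chi_4> = (1/5)[1*(10)*conj(1) + 1*(3 + exp(-4*I*pi/5) + 3*exp(4*I*pi/5) + 3*exp(2*I*pi/5))*conj(exp(-2*I*pi/5)) + 1*(3 + 3*exp(-2*I*pi/5) + exp(2*I*pi/5) + 3*exp(4*I*pi/5))*conj(exp(-4*I*pi/5)) + 1*(3 + 3*exp(-4*I*pi/5) + exp(-2*I*pi/5) + 3*exp(2*I*pi/5))*conj(exp(4*I*pi/5)) + 1*(3 + 3*exp(-2*I*pi/5) + 3*exp(-4*I*pi/5) + exp(4*I*pi/5))*conj(exp(2*I*pi/5))]
      = (1/5)[(10) + (3*exp(-4*I*pi/5) + exp(-2*I*pi/5) + 3*exp(4*I*pi/5) + 3*exp(2*I*pi/5)) + (3*exp(-2*I*pi/5) + exp(-4*I*pi/5) + 3*exp(4*I*pi/5) + 3*exp(2*I*pi/5)) + (3*exp(-2*I*pi/5) + 3*exp(-4*I*pi/5) + exp(4*I*pi/5) + 3*exp(2*I*pi/5)) + (3*exp(-2*I*pi/5) + 3*exp(-4*I*pi/5) + exp(2*I*pi/5) + 3*exp(4*I*pi/5))] = 0/5 = 0
(Exp terms are combined using exp(i*s)*conj(exp(i*t)) = exp(i*(s-t)), and sums of them are collapsed using the identity that for every m > 1 the m distinct m-th roots of unity sum to 0, e.g. 1 + exp(2*I*pi/3) + exp(-2*I*pi/3) = 0.)
Dimension check: dim(rho) = sum (mult * dim) = 3*1 + 3*1 + 3*1 + 1*1 + 0*1 = 10 = chi_rho(e) = 10.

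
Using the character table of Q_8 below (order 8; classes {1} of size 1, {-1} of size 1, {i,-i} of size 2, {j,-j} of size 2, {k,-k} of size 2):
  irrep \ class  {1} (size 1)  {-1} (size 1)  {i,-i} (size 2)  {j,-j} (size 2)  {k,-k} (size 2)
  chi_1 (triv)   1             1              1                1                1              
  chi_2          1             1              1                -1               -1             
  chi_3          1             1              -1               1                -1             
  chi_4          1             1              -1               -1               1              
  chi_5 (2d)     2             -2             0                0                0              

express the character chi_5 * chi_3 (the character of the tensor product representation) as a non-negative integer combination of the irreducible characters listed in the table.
chi_5 tensor chi_3 = chi_5 (all other irreducibles have multiplicity 0).

Explanation: The character of a tensor product is the pointwise product (chi_5 * chi_3)(C) = chi_5(C) * chi_3(C):
  {1}: (2)*(1), {-1}: (-2)*(1), {i,-i}: (0)*(-1), {j,-j}: (0)*(1), {k,-k}: (0)*(-1)
so (chi_5 * chi_3) takes values
  {1} -> 2, {-1} -> -2, {i,-i} -> 0, {j,-j} -> 0, {k,-k} -> 0.
Now take the inner product of this character with each irreducible chi from the table, <chi_5*chi_3, chi> = (1/8) sum_C |C| (chi_5*chi_3)(C) conj(chi(C)):
  <chi_5*chi_3, chi_1> = (1/8)[1*(2)*conj(1) + 1*(-2)*conj(1) + 2*(0)*conj(1) + 2*(0)*conj(1) + 2*(0)*conj(1)]
      = (1/8)[(2) + (-2) + (0) + (0) + (0)] = 0/8 = 0
  <chi_5*chi_3, chi_2> = (1/8)[1*(2)*conj(1) + 1*(-2)*conj(1) + 2*(0)*conj(1) + 2*(0)*conj(-1) + 2*(0)*conj(-1)]
      = (1/8)[(2) + (-2) + (0) + (0) + (0)] = 0/8 = 0
  <chi_5*chi_3, chi_3> = (1/8)[1*(2)*conj(1) + 1*(-2)*conj(1) + 2*(0)*conj(-1) + 2*(0)*conj(1) + 2*(0)*conj(-1)]
      = (1/8)[(2) + (-2) + (0) + (0) + (0)] = 0/8 = 0
  <chi_5*chi_3, chi_4> = (1/8)[1*(2)*conj(1) + 1*(-2)*conj(1) + 2*(0)*conj(-1) + 2*(0)*conj(-1) + 2*(0)*conj(1)]
      = (1/8)[(2) + (-2) + (0) + (0) + (0)] = 0/8 = 0
  <chi_5*chi_3, chi_5> = (1/8)[1*(2)*conj(2) + 1*(-2)*conj(-2) + 2*(0)*conj(0) + 2*(0)*conj(0) + 2*(0)*conj(0)]
      = (1/8)[(4) + (4) + (0) + (0) + (0)] = 8/8 = 1
Hence the multiplicities are chi_5: 1. Dimension check: dim(chi_5)*dim(chi_3) = 2*1 = 2 and sum (mult * dim) = 1*2 = 2.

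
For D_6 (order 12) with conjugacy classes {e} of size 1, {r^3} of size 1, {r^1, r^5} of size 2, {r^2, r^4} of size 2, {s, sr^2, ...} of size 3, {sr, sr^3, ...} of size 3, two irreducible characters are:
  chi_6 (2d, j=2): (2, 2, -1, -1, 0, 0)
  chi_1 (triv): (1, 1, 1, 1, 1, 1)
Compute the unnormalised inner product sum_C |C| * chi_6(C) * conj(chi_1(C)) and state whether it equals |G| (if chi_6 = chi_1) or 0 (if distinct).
Sum = 0; so <chi_6, chi_1> = 0 (distinct irreducibles are orthogonal).

Reasoning: Compute term by term over conjugacy classes (|C| * chi_6(C) * conj(chi_1(C))):
  1*(2)*conj(1) + 1*(2)*conj(1) + 2*(-1)*conj(1) + 2*(-1)*conj(1) + 3*(0)*conj(1) + 3*(0)*conj(1)
  = (2) + (2) + (-2) + (-2) + (0) + (0)
  = 0.
Dividing by |G| = 12 gives 0/12 = 0, matching the row-orthogonality relation <chi_6, chi_1> = [chi_6 = chi_1].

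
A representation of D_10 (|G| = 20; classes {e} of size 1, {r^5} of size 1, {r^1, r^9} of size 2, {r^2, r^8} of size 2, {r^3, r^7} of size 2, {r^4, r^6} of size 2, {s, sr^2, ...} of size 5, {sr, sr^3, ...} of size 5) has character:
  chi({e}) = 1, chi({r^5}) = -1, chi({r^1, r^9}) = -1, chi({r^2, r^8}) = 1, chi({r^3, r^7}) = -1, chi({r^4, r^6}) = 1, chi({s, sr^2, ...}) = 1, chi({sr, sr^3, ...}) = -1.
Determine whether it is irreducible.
Irreducible: <chi, chi> = 1.

Argument: <chi, chi> = (1/|G|) sum_C |C| * |chi(C)|^2 = (1/20)[1*|1|^2 + 1*|-1|^2 + 2*|-1|^2 + 2*|1|^2 + 2*|-1|^2 + 2*|1|^2 + 5*|1|^2 + 5*|-1|^2]
  = (1/20)[(1) + (1) + (2) + (2) + (2) + (2) + (5) + (5)] = 20/20 = 1.
A character is irreducible iff <chi, chi> = 1, so this representation is irreducible.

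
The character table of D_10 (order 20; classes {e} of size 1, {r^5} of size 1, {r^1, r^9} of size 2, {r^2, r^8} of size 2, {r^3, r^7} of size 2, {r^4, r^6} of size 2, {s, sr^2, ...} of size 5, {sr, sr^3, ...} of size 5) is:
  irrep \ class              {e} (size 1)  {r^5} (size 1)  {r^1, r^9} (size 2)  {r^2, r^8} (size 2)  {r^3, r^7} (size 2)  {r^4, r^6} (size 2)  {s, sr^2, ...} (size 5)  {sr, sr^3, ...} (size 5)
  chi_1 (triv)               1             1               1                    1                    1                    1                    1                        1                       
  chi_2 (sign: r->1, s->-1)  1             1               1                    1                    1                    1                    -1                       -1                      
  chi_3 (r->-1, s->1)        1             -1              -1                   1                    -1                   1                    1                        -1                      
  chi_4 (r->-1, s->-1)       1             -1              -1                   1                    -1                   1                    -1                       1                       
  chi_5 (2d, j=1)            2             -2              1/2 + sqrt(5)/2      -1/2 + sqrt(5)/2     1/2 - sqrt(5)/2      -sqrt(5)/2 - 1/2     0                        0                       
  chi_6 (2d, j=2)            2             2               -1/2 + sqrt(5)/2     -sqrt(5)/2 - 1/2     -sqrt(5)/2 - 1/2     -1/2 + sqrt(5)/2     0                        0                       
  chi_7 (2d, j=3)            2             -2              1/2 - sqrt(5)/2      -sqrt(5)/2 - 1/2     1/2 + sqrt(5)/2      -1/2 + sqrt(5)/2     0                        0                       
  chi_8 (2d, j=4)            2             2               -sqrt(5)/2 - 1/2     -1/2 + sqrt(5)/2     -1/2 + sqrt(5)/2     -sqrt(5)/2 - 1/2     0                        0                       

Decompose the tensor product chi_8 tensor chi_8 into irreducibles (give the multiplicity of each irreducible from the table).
chi_8 tensor chi_8 = chi_1 + chi_2 + chi_6 (all other irreducibles have multiplicity 0).

Why: The character of a tensor product is the pointwise product (chi_8 * chi_8)(C) = chi_8(C) * chi_8(C):
  {e}: (2)*(2), {r^5}: (2)*(2), {r^1, r^9}: (-sqrt(5)/2 - 1/2)*(-sqrt(5)/2 - 1/2), {r^2, r^8}: (-1/2 + sqrt(5)/2)*(-1/2 + sqrt(5)/2), {r^3, r^7}: (-1/2 + sqrt(5)/2)*(-1/2 + sqrt(5)/2), {r^4, r^6}: (-sqrt(5)/2 - 1/2)*(-sqrt(5)/2 - 1/2), {s, sr^2, ...}: (0)*(0), {sr, sr^3, ...}: (0)*(0)
so (chi_8 * chi_8) takes values
  {e} -> 4, {r^5} -> 4, {r^1, r^9} -> sqrt(5)/2 + 3/2, {r^2, r^8} -> 3/2 - sqrt(5)/2, {r^3, r^7} -> 3/2 - sqrt(5)/2, {r^4, r^6} -> sqrt(5)/2 + 3/2, {s, sr^2, ...} -> 0, {sr, sr^3, ...} -> 0.
Now take the inner product of this character with each irreducible chi from the table, <chi_8*chi_8, chi> = (1/20) sum_C |C| (chi_8*chi_8)(C) conj(chi(C)):
  <chi_8*chi_8, chi_1> = (1/20)[1*(4)*conj(1) + 1*(4)*conj(1) + 2*(sqrt(5)/2 + 3/2)*conj(1) + 2*(3/2 - sqrt(5)/2)*conj(1) + 2*(3/2 - sqrt(5)/2)*conj(1) + 2*(sqrt(5)/2 + 3/2)*conj(1) + 5*(0)*conj(1) + 5*(0)*conj(1)]
      = (1/20)[(4) + (4) + (sqrt(5) + 3) + (3 - sqrt(5)) + (3 - sqrt(5)) + (sqrt(5) + 3) + (0) + (0)] = 20/20 = 1
  <chi_8*chi_8, chi_2> = (1/20)[1*(4)*conj(1) + 1*(4)*conj(1) + 2*(sqrt(5)/2 + 3/2)*conj(1) + 2*(3/2 - sqrt(5)/2)*conj(1) + 2*(3/2 - sqrt(5)/2)*conj(1) + 2*(sqrt(5)/2 + 3/2)*conj(1) + 5*(0)*conj(-1) + 5*(0)*conj(-1)]
      = (1/20)[(4) + (4) + (sqrt(5) + 3) + (3 - sqrt(5)) + (3 - sqrt(5)) + (sqrt(5) + 3) + (0) + (0)] = 20/20 = 1
  <chi_8*chi_8, chi_3> = (1/20)[1*(4)*conj(1) + 1*(4)*conj(-1) + 2*(sqrt(5)/2 + 3/2)*conj(-1) + 2*(3/2 - sqrt(5)/2)*conj(1) + 2*(3/2 - sqrt(5)/2)*conj(-1) + 2*(sqrt(5)/2 + 3/2)*conj(1) + 5*(0)*conj(1) + 5*(0)*conj(-1)]
      = (1/20)[(4) + (-4) + (-3 - sqrt(5)) + (3 - sqrt(5)) + (-3 + sqrt(5)) + (sqrt(5) + 3) + (0) + (0)] = 0/20 = 0
  <chi_8*chi_8, chi_4> = (1/20)[1*(4)*conj(1) + 1*(4)*conj(-1) + 2*(sqrt(5)/2 + 3/2)*conj(-1) + 2*(3/2 - sqrt(5)/2)*conj(1) + 2*(3/2 - sqrt(5)/2)*conj(-1) + 2*(sqrt(5)/2 + 3/2)*conj(1) + 5*(0)*conj(-1) + 5*(0)*conj(1)]
      = (1/20)[(4) + (-4) + (-3 - sqrt(5)) + (3 - sqrt(5)) + (-3 + sqrt(5)) + (sqrt(5) + 3) + (0) + (0)] = 0/20 = 0
  <chi_8*chi_8, chi_5> = (1/20)[1*(4)*conj(2) + 1*(4)*conj(-2) + 2*(sqrt(5)/2 + 3/2)*conj(1/2 + sqrt(5)/2) + 2*(3/2 - sqrt(5)/2)*conj(-1/2 + sqrt(5)/2) + 2*(3/2 - sqrt(5)/2)*conj(1/2 - sqrt(5)/2) + 2*(sqrt(5)/2 + 3/2)*conj(-sqrt(5)/2 - 1/2) + 5*(0)*conj(0) + 5*(0)*conj(0)]
      = (1/20)[(8) + (-8) + (4 + 2*sqrt(5)) + (-4 + 2*sqrt(5)) + (4 - 2*sqrt(5)) + (-2*sqrt(5) - 4) + (0) + (0)] = 0/20 = 0
  <chi_8*chi_8, chi_6> = (1/20)[1*(4)*conj(2) + 1*(4)*conj(2) + 2*(sqrt(5)/2 + 3/2)*conj(-1/2 + sqrt(5)/2) + 2*(3/2 - sqrt(5)/2)*conj(-sqrt(5)/2 - 1/2) + 2*(3/2 - sqrt(5)/2)*conj(-sqrt(5)/2 - 1/2) + 2*(sqrt(5)/2 + 3/2)*conj(-1/2 + sqrt(5)/2) + 5*(0)*conj(0) + 5*(0)*conj(0)]
      = (1/20)[(8) + (8) + (1 + sqrt(5)) + (1 - sqrt(5)) + (1 - sqrt(5)) + (1 + sqrt(5)) + (0) + (0)] = 20/20 = 1
  <chi_8*chi_8, chi_7> = (1/20)[1*(4)*conj(2) + 1*(4)*conj(-2) + 2*(sqrt(5)/2 + 3/2)*conj(1/2 - sqrt(5)/2) + 2*(3/2 - sqrt(5)/2)*conj(-sqrt(5)/2 - 1/2) + 2*(3/2 - sqrt(5)/2)*conj(1/2 + sqrt(5)/2) + 2*(sqrt(5)/2 + 3/2)*conj(-1/2 + sqrt(5)/2) + 5*(0)*conj(0) + 5*(0)*conj(0)]
      = (1/20)[(8) + (-8) + (-sqrt(5) - 1) + (1 - sqrt(5)) + (-1 + sqrt(5)) + (1 + sqrt(5)) + (0) + (0)] = 0/20 = 0
  <chi_8*chi_8, chi_8> = (1/20)[1*(4)*conj(2) + 1*(4)*conj(2) + 2*(sqrt(5)/2 + 3/2)*conj(-sqrt(5)/2 - 1/2) + 2*(3/2 - sqrt(5)/2)*conj(-1/2 + sqrt(5)/2) + 2*(3/2 - sqrt(5)/2)*conj(-1/2 + sqrt(5)/2) + 2*(sqrt(5)/2 + 3/2)*conj(-sqrt(5)/2 - 1/2) + 5*(0)*conj(0) + 5*(0)*conj(0)]
      = (1/20)[(8) + (8) + (-2*sqrt(5) - 4) + (-4 + 2*sqrt(5)) + (-4 + 2*sqrt(5)) + (-2*sqrt(5) - 4) + (0) + (0)] = 0/20 = 0
Hence the multiplicities are chi_1: 1, chi_2: 1, chi_6: 1. Dimension check: dim(chi_8)*dim(chi_8) = 2*2 = 4 and sum (mult * dim) = 1*1 + 1*1 + 1*2 = 4.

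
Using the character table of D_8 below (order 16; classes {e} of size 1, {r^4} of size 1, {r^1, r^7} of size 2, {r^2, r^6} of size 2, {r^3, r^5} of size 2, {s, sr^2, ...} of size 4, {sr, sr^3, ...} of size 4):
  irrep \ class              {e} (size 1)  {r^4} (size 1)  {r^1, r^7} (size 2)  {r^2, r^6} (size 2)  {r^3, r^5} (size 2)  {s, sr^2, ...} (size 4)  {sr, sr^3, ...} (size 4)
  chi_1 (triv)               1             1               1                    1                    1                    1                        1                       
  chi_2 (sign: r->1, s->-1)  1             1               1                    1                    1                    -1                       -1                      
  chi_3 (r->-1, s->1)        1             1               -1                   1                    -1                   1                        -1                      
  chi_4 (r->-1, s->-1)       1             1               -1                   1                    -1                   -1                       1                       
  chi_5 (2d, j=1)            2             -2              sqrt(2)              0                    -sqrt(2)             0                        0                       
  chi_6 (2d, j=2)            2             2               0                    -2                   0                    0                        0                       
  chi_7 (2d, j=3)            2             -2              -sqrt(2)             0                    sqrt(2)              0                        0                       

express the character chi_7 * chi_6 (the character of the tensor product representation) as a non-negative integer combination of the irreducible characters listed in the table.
chi_7 tensor chi_6 = chi_5 + chi_7 (all other irreducibles have multiplicity 0).

Details: The character of a tensor product is the pointwise product (chi_7 * chi_6)(C) = chi_7(C) * chi_6(C):
  {e}: (2)*(2), {r^4}: (-2)*(2), {r^1, r^7}: (-sqrt(2))*(0), {r^2, r^6}: (0)*(-2), {r^3, r^5}: (sqrt(2))*(0), {s, sr^2, ...}: (0)*(0), {sr, sr^3, ...}: (0)*(0)
so (chi_7 * chi_6) takes values
  {e} -> 4, {r^4} -> -4, {r^1, r^7} -> 0, {r^2, r^6} -> 0, {r^3, r^5} -> 0, {s, sr^2, ...} -> 0, {sr, sr^3, ...} -> 0.
Now take the inner product of this character with each irreducible chi from the table, <chi_7*chi_6, chi> = (1/16) sum_C |C| (chi_7*chi_6)(C) conj(chi(C)):
  <chi_7*chi_6, chi_1> = (1/16)[1*(4)*conj(1) + 1*(-4)*conj(1) + 2*(0)*conj(1) + 2*(0)*conj(1) + 2*(0)*conj(1) + 4*(0)*conj(1) + 4*(0)*conj(1)]
      = (1/16)[(4) + (-4) + (0) + (0) + (0) + (0) + (0)] = 0/16 = 0
  <chi_7*chi_6, chi_2> = (1/16)[1*(4)*conj(1) + 1*(-4)*conj(1) + 2*(0)*conj(1) + 2*(0)*conj(1) + 2*(0)*conj(1) + 4*(0)*conj(-1) + 4*(0)*conj(-1)]
      = (1/16)[(4) + (-4) + (0) + (0) + (0) + (0) + (0)] = 0/16 = 0
  <chi_7*chi_6, chi_3> = (1/16)[1*(4)*conj(1) + 1*(-4)*conj(1) + 2*(0)*conj(-1) + 2*(0)*conj(1) + 2*(0)*conj(-1) + 4*(0)*conj(1) + 4*(0)*conj(-1)]
      = (1/16)[(4) + (-4) + (0) + (0) + (0) + (0) + (0)] = 0/16 = 0
  <chi_7*chi_6, chi_4> = (1/16)[1*(4)*conj(1) + 1*(-4)*conj(1) + 2*(0)*conj(-1) + 2*(0)*conj(1) + 2*(0)*conj(-1) + 4*(0)*conj(-1) + 4*(0)*conj(1)]
      = (1/16)[(4) + (-4) + (0) + (0) + (0) + (0) + (0)] = 0/16 = 0
  <chi_7*chi_6, chi_5> = (1/16)[1*(4)*conj(2) + 1*(-4)*conj(-2) + 2*(0)*conj(sqrt(2)) + 2*(0)*conj(0) + 2*(0)*conj(-sqrt(2)) + 4*(0)*conj(0) + 4*(0)*conj(0)]
      = (1/16)[(8) + (8) + (0) + (0) + (0) + (0) + (0)] = 16/16 = 1
  <chi_7*chi_6, chi_6> = (1/16)[1*(4)*conj(2) + 1*(-4)*conj(2) + 2*(0)*conj(0) + 2*(0)*conj(-2) + 2*(0)*conj(0) + 4*(0)*conj(0) + 4*(0)*conj(0)]
      = (1/16)[(8) + (-8) + (0) + (0) + (0) + (0) + (0)] = 0/16 = 0
  <chi_7*chi_6, chi_7> = (1/16)[1*(4)*conj(2) + 1*(-4)*conj(-2) + 2*(0)*conj(-sqrt(2)) + 2*(0)*conj(0) + 2*(0)*conj(sqrt(2)) + 4*(0)*conj(0) + 4*(0)*conj(0)]
      = (1/16)[(8) + (8) + (0) + (0) + (0) + (0) + (0)] = 16/16 = 1
Hence the multiplicities are chi_5: 1, chi_7: 1. Dimension check: dim(chi_7)*dim(chi_6) = 2*2 = 4 and sum (mult * dim) = 1*2 + 1*2 = 4.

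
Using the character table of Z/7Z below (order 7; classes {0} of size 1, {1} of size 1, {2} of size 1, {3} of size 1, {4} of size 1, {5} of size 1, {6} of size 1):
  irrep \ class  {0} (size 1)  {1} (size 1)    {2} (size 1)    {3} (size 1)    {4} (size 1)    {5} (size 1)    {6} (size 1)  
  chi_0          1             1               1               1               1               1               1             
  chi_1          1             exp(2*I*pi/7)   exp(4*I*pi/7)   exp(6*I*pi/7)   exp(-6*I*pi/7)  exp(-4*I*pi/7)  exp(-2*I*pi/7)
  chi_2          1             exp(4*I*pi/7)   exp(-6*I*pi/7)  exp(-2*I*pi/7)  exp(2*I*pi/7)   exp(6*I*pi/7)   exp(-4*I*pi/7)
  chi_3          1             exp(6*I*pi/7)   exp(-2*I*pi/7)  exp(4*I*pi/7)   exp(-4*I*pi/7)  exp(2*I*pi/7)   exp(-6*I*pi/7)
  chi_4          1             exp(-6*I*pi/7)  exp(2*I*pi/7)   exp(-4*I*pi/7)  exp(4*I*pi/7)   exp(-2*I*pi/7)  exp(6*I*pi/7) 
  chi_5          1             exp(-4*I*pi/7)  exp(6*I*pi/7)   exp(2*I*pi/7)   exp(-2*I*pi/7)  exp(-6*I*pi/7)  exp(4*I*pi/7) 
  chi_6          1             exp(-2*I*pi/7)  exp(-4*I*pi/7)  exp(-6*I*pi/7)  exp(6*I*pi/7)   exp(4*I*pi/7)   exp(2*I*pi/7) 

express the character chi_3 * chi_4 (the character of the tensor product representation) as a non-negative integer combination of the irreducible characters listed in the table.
chi_3 tensor chi_4 = chi_0 (all other irreducibles have multiplicity 0).

Working: The character of a tensor product is the pointwise product (chi_3 * chi_4)(C) = chi_3(C) * chi_4(C):
  {0}: (1)*(1), {1}: (exp(6*I*pi/7))*(exp(-6*I*pi/7)), {2}: (exp(-2*I*pi/7))*(exp(2*I*pi/7)), {3}: (exp(4*I*pi/7))*(exp(-4*I*pi/7)), {4}: (exp(-4*I*pi/7))*(exp(4*I*pi/7)), {5}: (exp(2*I*pi/7))*(exp(-2*I*pi/7)), {6}: (exp(-6*I*pi/7))*(exp(6*I*pi/7))
so (chi_3 * chi_4) takes values
  {0} -> 1, {1} -> 1, {2} -> 1, {3} -> 1, {4} -> 1, {5} -> 1, {6} -> 1.
Now take the inner product of this character with each irreducible chi from the table, <chi_3*chi_4, chi> = (1/7) sum_C |C| (chi_3*chi_4)(C) conj(chi(C)):
  <chi_3*chi_4, chi_0> = (1/7)[1*(1)*conj(1) + 1*(1)*conj(1) + 1*(1)*conj(1) + 1*(1)*conj(1) + 1*(1)*conj(1) + 1*(1)*conj(1) + 1*(1)*conj(1)]
      = (1/7)[(1) + (1) + (1) + (1) + (1) + (1) + (1)] = 7/7 = 1
  <chi_3*chi_4, chi_1> = (1/7)[1*(1)*conj(1) + 1*(1)*conj(exp(2*I*pi/7)) + 1*(1)*conj(exp(4*I*pi/7)) + 1*(1)*conj(exp(6*I*pi/7)) + 1*(1)*conj(exp(-6*I*pi/7)) + 1*(1)*conj(exp(-4*I*pi/7)) + 1*(1)*conj(exp(-2*I*pi/7))]
      = (1/7)[(1) + (exp(-2*I*pi/7)) + (exp(-4*I*pi/7)) + (exp(-6*I*pi/7)) + (exp(6*I*pi/7)) + (exp(4*I*pi/7)) + (exp(2*I*pi/7))] = 0/7 = 0
  <chi_3*chi_4, chi_2> = (1/7)[1*(1)*conj(1) + 1*(1)*conj(exp(4*I*pi/7)) + 1*(1)*conj(exp(-6*I*pi/7)) + 1*(1)*conj(exp(-2*I*pi/7)) + 1*(1)*conj(exp(2*I*pi/7)) + 1*(1)*conj(exp(6*I*pi/7)) + 1*(1)*conj(exp(-4*I*pi/7))]
      = (1/7)[(1) + (exp(-4*I*pi/7)) + (exp(6*I*pi/7)) + (exp(2*I*pi/7)) + (exp(-2*I*pi/7)) + (exp(-6*I*pi/7)) + (exp(4*I*pi/7))] = 0/7 = 0
  <chi_3*chi_4, chi_3> = (1/7)[1*(1)*conj(1) + 1*(1)*conj(exp(6*I*pi/7)) + 1*(1)*conj(exp(-2*I*pi/7)) + 1*(1)*conj(exp(4*I*pi/7)) + 1*(1)*conj(exp(-4*I*pi/7)) + 1*(1)*conj(exp(2*I*pi/7)) + 1*(1)*conj(exp(-6*I*pi/7))]
      = (1/7)[(1) + (exp(-6*I*pi/7)) + (exp(2*I*pi/7)) + (exp(-4*I*pi/7)) + (exp(4*I*pi/7)) + (exp(-2*I*pi/7)) + (exp(6*I*pi/7))] = 0/7 = 0
  <chi_3*chi_4, chi_4> = (1/7)[1*(1)*conj(1) + 1*(1)*conj(exp(-6*I*pi/7)) + 1*(1)*conj(exp(2*I*pi/7)) + 1*(1)*conj(exp(-4*I*pi/7)) + 1*(1)*conj(exp(4*I*pi/7)) + 1*(1)*conj(exp(-2*I*pi/7)) + 1*(1)*conj(exp(6*I*pi/7))]
      = (1/7)[(1) + (exp(6*I*pi/7)) + (exp(-2*I*pi/7)) + (exp(4*I*pi/7)) + (exp(-4*I*pi/7)) + (exp(2*I*pi/7)) + (exp(-6*I*pi/7))] = 0/7 = 0
  <chi_3*chi_4, chi_5> = (1/7)[1*(1)*conj(1) + 1*(1)*conj(exp(-4*I*pi/7)) + 1*(1)*conj(exp(6*I*pi/7)) + 1*(1)*conj(exp(2*I*pi/7)) + 1*(1)*conj(exp(-2*I*pi/7)) + 1*(1)*conj(exp(-6*I*pi/7)) + 1*(1)*conj(exp(4*I*pi/7))]
      = (1/7)[(1) + (exp(4*I*pi/7)) + (exp(-6*I*pi/7)) + (exp(-2*I*pi/7)) + (exp(2*I*pi/7)) + (exp(6*I*pi/7)) + (exp(-4*I*pi/7))] = 0/7 = 0
  <chi_3*chi_4, chi_6> = (1/7)[1*(1)*conj(1) + 1*(1)*conj(exp(-2*I*pi/7)) + 1*(1)*conj(exp(-4*I*pi/7)) + 1*(1)*conj(exp(-6*I*pi/7)) + 1*(1)*conj(exp(6*I*pi/7)) + 1*(1)*conj(exp(4*I*pi/7)) + 1*(1)*conj(exp(2*I*pi/7))]
      = (1/7)[(1) + (exp(2*I*pi/7)) + (exp(4*I*pi/7)) + (exp(6*I*pi/7)) + (exp(-6*I*pi/7)) + (exp(-4*I*pi/7)) + (exp(-2*I*pi/7))] = 0/7 = 0
(Exp terms are combined using exp(i*s)*conj(exp(i*t)) = exp(i*(s-t)), and sums of them are collapsed using the identity that for every m > 1 the m distinct m-th roots of unity sum to 0, e.g. 1 + exp(2*I*pi/3) + exp(-2*I*pi/3) = 0.)
Hence the multiplicities are chi_0: 1. Dimension check: dim(chi_3)*dim(chi_4) = 1*1 = 1 and sum (mult * dim) = 1*1 = 1.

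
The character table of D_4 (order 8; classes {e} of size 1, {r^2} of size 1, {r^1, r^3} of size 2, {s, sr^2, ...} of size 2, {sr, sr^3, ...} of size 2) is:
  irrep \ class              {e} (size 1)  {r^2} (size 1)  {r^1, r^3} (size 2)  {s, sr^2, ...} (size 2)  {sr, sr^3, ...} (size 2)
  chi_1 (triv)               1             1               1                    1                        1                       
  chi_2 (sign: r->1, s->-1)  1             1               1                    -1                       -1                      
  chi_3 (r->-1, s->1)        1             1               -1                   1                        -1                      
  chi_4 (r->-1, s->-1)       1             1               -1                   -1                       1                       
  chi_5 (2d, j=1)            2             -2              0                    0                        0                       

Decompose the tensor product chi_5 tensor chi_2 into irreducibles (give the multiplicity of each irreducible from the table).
chi_5 tensor chi_2 = chi_5 (all other irreducibles have multiplicity 0).

Justification: The character of a tensor product is the pointwise product (chi_5 * chi_2)(C) = chi_5(C) * chi_2(C):
  {e}: (2)*(1), {r^2}: (-2)*(1), {r^1, r^3}: (0)*(1), {s, sr^2, ...}: (0)*(-1), {sr, sr^3, ...}: (0)*(-1)
so (chi_5 * chi_2) takes values
  {e} -> 2, {r^2} -> -2, {r^1, r^3} -> 0, {s, sr^2, ...} -> 0, {sr, sr^3, ...} -> 0.
Now take the inner product of this character with each irreducible chi from the table, <chi_5*chi_2, chi> = (1/8) sum_C |C| (chi_5*chi_2)(C) conj(chi(C)):
  <chi_5*chi_2, chi_1> = (1/8)[1*(2)*conj(1) + 1*(-2)*conj(1) + 2*(0)*conj(1) + 2*(0)*conj(1) + 2*(0)*conj(1)]
      = (1/8)[(2) + (-2) + (0) + (0) + (0)] = 0/8 = 0
  <chi_5*chi_2, chi_2> = (1/8)[1*(2)*conj(1) + 1*(-2)*conj(1) + 2*(0)*conj(1) + 2*(0)*conj(-1) + 2*(0)*conj(-1)]
      = (1/8)[(2) + (-2) + (0) + (0) + (0)] = 0/8 = 0
  <chi_5*chi_2, chi_3> = (1/8)[1*(2)*conj(1) + 1*(-2)*conj(1) + 2*(0)*conj(-1) + 2*(0)*conj(1) + 2*(0)*conj(-1)]
      = (1/8)[(2) + (-2) + (0) + (0) + (0)] = 0/8 = 0
  <chi_5*chi_2, chi_4> = (1/8)[1*(2)*conj(1) + 1*(-2)*conj(1) + 2*(0)*conj(-1) + 2*(0)*conj(-1) + 2*(0)*conj(1)]
      = (1/8)[(2) + (-2) + (0) + (0) + (0)] = 0/8 = 0
  <chi_5*chi_2, chi_5> = (1/8)[1*(2)*conj(2) + 1*(-2)*conj(-2) + 2*(0)*conj(0) + 2*(0)*conj(0) + 2*(0)*conj(0)]
      = (1/8)[(4) + (4) + (0) + (0) + (0)] = 8/8 = 1
Hence the multiplicities are chi_5: 1. Dimension check: dim(chi_5)*dim(chi_2) = 2*1 = 2 and sum (mult * dim) = 1*2 = 2.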